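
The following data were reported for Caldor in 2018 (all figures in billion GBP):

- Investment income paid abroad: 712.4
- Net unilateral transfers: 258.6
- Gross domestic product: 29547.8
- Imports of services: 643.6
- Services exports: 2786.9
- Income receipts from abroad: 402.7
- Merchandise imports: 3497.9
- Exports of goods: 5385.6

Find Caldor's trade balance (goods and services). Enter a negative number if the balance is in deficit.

Goods balance = 5385.6 - 3497.9 = 1887.7
Services balance = 2786.9 - 643.6 = 2143.3
Trade balance (goods + services) = 1887.7 + 2143.3 = 4031.0

4031.0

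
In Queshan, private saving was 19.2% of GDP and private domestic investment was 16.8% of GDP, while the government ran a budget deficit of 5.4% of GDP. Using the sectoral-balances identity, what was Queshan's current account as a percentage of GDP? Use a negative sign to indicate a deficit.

-3.0

By the sectoral-balances identity, CA = (S_private - I) + (T - G).
Private balance = 19.2 - 16.8 = 2.4
Government balance (T - G) = -5.4
CA = 2.4 + (-5.4) = -3.0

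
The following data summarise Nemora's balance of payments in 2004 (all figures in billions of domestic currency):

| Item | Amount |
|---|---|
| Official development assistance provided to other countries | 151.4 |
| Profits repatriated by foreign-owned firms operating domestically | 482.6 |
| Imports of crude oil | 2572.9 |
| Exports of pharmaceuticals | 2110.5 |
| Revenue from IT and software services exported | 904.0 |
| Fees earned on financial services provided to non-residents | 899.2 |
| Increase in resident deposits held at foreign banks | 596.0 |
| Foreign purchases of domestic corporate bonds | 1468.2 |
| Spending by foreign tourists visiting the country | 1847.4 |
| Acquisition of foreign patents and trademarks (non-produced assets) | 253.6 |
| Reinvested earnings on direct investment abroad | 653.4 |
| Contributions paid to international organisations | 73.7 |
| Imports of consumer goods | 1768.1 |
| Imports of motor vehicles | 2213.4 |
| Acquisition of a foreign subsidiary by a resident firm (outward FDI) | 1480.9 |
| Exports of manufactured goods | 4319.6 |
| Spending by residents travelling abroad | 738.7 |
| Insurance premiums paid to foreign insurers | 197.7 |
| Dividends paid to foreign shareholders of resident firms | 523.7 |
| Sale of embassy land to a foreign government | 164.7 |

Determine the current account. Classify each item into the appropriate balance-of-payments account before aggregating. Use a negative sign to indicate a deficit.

2011.9

Goods: 2110.5 + 4319.6 - 1768.1 - 2213.4 - 2572.9 = -124.3
Services: -738.7 + 899.2 + 904.0 - 197.7 + 1847.4 = 2714.2
Primary income: -523.7 - 482.6 + 653.4 = -352.9
Secondary income: -151.4 - 73.7 = -225.1
Current account = (-124.3) + 2714.2 + (-352.9) + (-225.1) = 2011.9
(Excluded from the current account — financial account: increase in resident deposits held at foreign banks 596.0, foreign purchases of domestic corporate bonds 1468.2, acquisition of a foreign subsidiary by a resident firm (outward FDI) 1480.9; capital account: acquisition of foreign patents and trademarks (non-produced assets) 253.6, sale of embassy land to a foreign government 164.7.)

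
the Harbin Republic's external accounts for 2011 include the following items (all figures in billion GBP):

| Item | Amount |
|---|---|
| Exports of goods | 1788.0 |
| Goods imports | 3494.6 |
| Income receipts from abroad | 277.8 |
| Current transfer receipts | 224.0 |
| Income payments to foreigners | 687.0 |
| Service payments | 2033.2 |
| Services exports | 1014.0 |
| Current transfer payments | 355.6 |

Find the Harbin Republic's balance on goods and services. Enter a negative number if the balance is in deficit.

-2725.8

Goods balance = 1788.0 - 3494.6 = -1706.6
Services balance = 1014.0 - 2033.2 = -1019.2
Trade balance (goods + services) = -1706.6 + (-1019.2) = -2725.8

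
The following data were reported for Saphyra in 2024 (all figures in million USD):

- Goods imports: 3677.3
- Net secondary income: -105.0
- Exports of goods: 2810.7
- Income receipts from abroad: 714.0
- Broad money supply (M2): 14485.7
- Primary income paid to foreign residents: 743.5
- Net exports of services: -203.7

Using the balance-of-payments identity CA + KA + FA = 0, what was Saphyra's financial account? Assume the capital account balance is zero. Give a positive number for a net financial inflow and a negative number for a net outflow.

Goods balance = 2810.7 - 3677.3 = -866.6
Services balance = -203.7
Trade balance (goods + services) = -866.6 + (-203.7) = -1070.3
Net primary income = 714.0 - 743.5 = -29.5
Net secondary income = -105.0
Current account = -1070.3 + (-29.5) + (-105.0) = -1204.8
Financial account = -(-1204.8) = 1204.8

1204.8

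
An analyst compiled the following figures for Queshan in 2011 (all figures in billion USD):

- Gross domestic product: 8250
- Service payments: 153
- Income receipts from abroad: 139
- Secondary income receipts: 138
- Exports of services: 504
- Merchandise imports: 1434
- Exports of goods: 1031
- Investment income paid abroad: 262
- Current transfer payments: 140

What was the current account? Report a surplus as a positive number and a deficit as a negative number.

Goods balance = 1031 - 1434 = -403
Services balance = 504 - 153 = 351
Trade balance (goods + services) = -403 + 351 = -52
Net primary income = 139 - 262 = -123
Net secondary income = 138 - 140 = -2
Current account = -52 + (-123) + (-2) = -177

-177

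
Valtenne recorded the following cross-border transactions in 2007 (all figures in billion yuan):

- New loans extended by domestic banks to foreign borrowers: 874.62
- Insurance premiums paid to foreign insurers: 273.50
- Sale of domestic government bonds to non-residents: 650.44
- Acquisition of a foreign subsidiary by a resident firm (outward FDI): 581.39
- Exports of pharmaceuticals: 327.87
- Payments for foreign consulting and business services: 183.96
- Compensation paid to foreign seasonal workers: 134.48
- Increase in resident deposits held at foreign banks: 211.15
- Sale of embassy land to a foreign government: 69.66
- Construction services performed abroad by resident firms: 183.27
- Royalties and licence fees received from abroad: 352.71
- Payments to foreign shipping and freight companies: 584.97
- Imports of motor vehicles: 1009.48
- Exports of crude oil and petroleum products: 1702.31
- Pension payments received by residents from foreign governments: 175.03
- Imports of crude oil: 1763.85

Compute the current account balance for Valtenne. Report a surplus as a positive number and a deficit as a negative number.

-1209.05

Goods: 327.87 + 1702.31 - 1763.85 - 1009.48 = -743.15
Services: 352.71 + 183.27 - 183.96 - 584.97 - 273.50 = -506.45
Primary income: -134.48
Secondary income: 175.03
Current account = (-743.15) + (-506.45) + (-134.48) + 175.03 = -1209.05
(Excluded from the current account — financial account: new loans extended by domestic banks to foreign borrowers 874.62, sale of domestic government bonds to non-residents 650.44, acquisition of a foreign subsidiary by a resident firm (outward FDI) 581.39, increase in resident deposits held at foreign banks 211.15; capital account: sale of embassy land to a foreign government 69.66.)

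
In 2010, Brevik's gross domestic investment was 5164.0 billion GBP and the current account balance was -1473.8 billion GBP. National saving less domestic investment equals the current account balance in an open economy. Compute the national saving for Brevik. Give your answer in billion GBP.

S = I + CA = 5164.0 + (-1473.8) = 3690.2

3690.2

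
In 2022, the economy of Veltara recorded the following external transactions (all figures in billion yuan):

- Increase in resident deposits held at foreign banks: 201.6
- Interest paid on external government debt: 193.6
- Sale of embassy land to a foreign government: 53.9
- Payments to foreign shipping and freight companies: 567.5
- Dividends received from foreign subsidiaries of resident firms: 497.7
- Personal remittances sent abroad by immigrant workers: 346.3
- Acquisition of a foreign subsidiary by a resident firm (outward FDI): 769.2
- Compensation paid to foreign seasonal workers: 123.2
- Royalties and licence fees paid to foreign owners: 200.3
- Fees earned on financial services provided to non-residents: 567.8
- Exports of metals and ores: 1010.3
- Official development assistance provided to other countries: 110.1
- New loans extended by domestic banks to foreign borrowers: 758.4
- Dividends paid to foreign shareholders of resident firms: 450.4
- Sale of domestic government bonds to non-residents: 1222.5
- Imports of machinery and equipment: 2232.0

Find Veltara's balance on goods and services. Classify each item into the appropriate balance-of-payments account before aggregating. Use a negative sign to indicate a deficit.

Goods: 1010.3 - 2232.0 = -1221.7
Services: -567.5 + 567.8 - 200.3 = -200.0
Trade balance = -1221.7 + (-200.0) = -1421.7
(Excluded from the trade balance — financial account: increase in resident deposits held at foreign banks 201.6, acquisition of a foreign subsidiary by a resident firm (outward FDI) 769.2, new loans extended by domestic banks to foreign borrowers 758.4, sale of domestic government bonds to non-residents 1222.5; primary income: interest paid on external government debt 193.6, dividends received from foreign subsidiaries of resident firms 497.7, compensation paid to foreign seasonal workers 123.2, dividends paid to foreign shareholders of resident firms 450.4; capital account: sale of embassy land to a foreign government 53.9; secondary income: personal remittances sent abroad by immigrant workers 346.3, official development assistance provided to other countries 110.1.)

-1421.7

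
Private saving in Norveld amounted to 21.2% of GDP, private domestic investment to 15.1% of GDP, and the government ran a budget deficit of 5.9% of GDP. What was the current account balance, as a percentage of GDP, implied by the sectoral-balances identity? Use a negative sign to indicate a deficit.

0.2

By the sectoral-balances identity, CA = (S_private - I) + (T - G).
Private balance = 21.2 - 15.1 = 6.1
Government balance (T - G) = -5.9
CA = 6.1 + (-5.9) = 0.2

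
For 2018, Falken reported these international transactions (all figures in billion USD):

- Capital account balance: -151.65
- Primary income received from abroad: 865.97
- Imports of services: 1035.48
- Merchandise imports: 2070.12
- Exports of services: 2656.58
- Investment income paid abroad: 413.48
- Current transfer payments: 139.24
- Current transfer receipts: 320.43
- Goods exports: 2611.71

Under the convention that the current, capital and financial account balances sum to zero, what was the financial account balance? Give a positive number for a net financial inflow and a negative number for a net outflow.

-2644.72

Goods balance = 2611.71 - 2070.12 = 541.59
Services balance = 2656.58 - 1035.48 = 1621.10
Trade balance (goods + services) = 541.59 + 1621.10 = 2162.69
Net primary income = 865.97 - 413.48 = 452.49
Net secondary income = 320.43 - 139.24 = 181.19
Current account = 2162.69 + 452.49 + 181.19 = 2796.37
Financial account = -(2796.37 + (-151.65)) = -2644.72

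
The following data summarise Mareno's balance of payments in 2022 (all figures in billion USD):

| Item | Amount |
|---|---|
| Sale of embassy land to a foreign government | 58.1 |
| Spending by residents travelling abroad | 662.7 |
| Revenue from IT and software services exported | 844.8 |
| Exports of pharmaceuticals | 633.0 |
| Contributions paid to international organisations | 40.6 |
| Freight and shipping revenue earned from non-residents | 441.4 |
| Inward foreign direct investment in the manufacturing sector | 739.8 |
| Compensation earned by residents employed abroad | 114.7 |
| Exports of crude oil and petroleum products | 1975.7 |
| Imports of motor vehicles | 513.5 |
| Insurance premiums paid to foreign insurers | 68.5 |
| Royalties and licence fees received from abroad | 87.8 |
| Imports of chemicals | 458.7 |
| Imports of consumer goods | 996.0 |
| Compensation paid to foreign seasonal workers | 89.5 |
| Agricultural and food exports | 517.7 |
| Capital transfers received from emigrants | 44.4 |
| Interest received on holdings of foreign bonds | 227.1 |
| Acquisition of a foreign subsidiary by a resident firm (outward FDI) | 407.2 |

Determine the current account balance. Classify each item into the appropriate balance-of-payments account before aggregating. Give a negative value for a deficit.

2012.7

Goods: 517.7 + 633.0 + 1975.7 - 513.5 - 996.0 - 458.7 = 1158.2
Services: 441.4 - 68.5 + 87.8 - 662.7 + 844.8 = 642.8
Primary income: -89.5 + 114.7 + 227.1 = 252.3
Secondary income: -40.6
Current account = 1158.2 + 642.8 + 252.3 + (-40.6) = 2012.7
(Excluded from the current account — capital account: sale of embassy land to a foreign government 58.1, capital transfers received from emigrants 44.4; financial account: inward foreign direct investment in the manufacturing sector 739.8, acquisition of a foreign subsidiary by a resident firm (outward FDI) 407.2.)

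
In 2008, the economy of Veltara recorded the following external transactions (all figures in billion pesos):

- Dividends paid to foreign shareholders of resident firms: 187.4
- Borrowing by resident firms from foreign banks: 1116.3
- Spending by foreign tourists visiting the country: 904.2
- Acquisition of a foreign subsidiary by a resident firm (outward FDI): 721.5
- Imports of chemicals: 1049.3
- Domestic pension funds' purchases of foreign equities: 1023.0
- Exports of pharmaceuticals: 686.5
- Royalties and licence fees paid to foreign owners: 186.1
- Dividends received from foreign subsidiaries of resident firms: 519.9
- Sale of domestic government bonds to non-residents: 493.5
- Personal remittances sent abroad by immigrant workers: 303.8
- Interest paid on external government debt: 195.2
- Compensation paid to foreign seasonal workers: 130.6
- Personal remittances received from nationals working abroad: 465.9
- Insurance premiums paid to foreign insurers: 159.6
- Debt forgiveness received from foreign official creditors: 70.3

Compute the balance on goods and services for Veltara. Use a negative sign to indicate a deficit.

Goods: -1049.3 + 686.5 = -362.8
Services: 904.2 - 159.6 - 186.1 = 558.5
Trade balance = -362.8 + 558.5 = 195.7
(Excluded from the trade balance — primary income: dividends paid to foreign shareholders of resident firms 187.4, dividends received from foreign subsidiaries of resident firms 519.9, interest paid on external government debt 195.2, compensation paid to foreign seasonal workers 130.6; financial account: borrowing by resident firms from foreign banks 1116.3, acquisition of a foreign subsidiary by a resident firm (outward FDI) 721.5, domestic pension funds' purchases of foreign equities 1023.0, sale of domestic government bonds to non-residents 493.5; secondary income: personal remittances sent abroad by immigrant workers 303.8, personal remittances received from nationals working abroad 465.9; capital account: debt forgiveness received from foreign official creditors 70.3.)

195.7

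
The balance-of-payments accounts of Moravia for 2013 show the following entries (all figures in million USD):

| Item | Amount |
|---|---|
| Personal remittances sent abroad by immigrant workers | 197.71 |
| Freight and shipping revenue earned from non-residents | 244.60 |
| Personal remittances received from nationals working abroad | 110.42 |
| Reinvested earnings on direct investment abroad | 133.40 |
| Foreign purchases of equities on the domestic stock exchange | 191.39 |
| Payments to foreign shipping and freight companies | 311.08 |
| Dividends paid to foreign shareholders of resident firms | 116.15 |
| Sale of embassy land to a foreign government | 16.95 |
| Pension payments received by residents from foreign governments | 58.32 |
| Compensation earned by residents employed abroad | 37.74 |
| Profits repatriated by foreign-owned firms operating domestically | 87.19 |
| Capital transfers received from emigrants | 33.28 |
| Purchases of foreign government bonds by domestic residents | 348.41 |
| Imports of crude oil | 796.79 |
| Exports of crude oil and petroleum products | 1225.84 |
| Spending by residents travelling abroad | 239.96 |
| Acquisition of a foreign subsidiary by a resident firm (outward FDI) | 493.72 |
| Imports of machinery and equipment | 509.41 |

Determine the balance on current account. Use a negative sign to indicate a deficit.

-447.97

Goods: -509.41 + 1225.84 - 796.79 = -80.36
Services: 244.60 - 311.08 - 239.96 = -306.44
Primary income: -116.15 + 37.74 + 133.40 - 87.19 = -32.20
Secondary income: -197.71 + 58.32 + 110.42 = -28.97
Current account = (-80.36) + (-306.44) + (-32.20) + (-28.97) = -447.97
(Excluded from the current account — financial account: foreign purchases of equities on the domestic stock exchange 191.39, purchases of foreign government bonds by domestic residents 348.41, acquisition of a foreign subsidiary by a resident firm (outward FDI) 493.72; capital account: sale of embassy land to a foreign government 16.95, capital transfers received from emigrants 33.28.)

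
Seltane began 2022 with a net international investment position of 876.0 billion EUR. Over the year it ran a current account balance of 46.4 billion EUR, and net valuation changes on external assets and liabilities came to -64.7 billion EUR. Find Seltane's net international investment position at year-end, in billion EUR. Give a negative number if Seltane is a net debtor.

Change in NIIP = current account + net valuation change = 46.4 + (-64.7) = -18.3
End-of-year NIIP = 876.0 + (-18.3) = 857.7

857.7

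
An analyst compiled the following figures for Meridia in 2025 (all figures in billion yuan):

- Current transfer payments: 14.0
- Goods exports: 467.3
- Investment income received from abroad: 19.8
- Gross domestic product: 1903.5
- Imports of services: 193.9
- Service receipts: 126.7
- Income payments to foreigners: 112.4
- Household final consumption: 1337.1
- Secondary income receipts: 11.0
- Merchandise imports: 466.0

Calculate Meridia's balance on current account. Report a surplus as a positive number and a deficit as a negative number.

Goods balance = 467.3 - 466.0 = 1.3
Services balance = 126.7 - 193.9 = -67.2
Trade balance (goods + services) = 1.3 + (-67.2) = -65.9
Net primary income = 19.8 - 112.4 = -92.6
Net secondary income = 11.0 - 14.0 = -3.0
Current account = -65.9 + (-92.6) + (-3.0) = -161.5

-161.5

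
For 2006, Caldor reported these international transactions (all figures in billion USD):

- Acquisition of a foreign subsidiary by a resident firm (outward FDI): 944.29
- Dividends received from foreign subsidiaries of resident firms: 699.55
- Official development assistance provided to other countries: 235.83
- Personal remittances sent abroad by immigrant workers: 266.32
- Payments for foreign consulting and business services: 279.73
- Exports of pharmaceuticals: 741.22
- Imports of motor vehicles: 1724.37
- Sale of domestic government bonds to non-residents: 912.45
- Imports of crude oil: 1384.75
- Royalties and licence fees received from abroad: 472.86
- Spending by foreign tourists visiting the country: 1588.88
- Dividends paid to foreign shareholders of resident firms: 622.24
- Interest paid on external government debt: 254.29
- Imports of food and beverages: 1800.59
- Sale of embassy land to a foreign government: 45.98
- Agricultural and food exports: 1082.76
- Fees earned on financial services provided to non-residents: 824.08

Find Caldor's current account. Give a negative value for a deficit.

Goods: -1800.59 - 1384.75 + 741.22 - 1724.37 + 1082.76 = -3085.73
Services: -279.73 + 1588.88 + 824.08 + 472.86 = 2606.09
Primary income: 699.55 - 254.29 - 622.24 = -176.98
Secondary income: -266.32 - 235.83 = -502.15
Current account = (-3085.73) + 2606.09 + (-176.98) + (-502.15) = -1158.77
(Excluded from the current account — financial account: acquisition of a foreign subsidiary by a resident firm (outward FDI) 944.29, sale of domestic government bonds to non-residents 912.45; capital account: sale of embassy land to a foreign government 45.98.)

-1158.77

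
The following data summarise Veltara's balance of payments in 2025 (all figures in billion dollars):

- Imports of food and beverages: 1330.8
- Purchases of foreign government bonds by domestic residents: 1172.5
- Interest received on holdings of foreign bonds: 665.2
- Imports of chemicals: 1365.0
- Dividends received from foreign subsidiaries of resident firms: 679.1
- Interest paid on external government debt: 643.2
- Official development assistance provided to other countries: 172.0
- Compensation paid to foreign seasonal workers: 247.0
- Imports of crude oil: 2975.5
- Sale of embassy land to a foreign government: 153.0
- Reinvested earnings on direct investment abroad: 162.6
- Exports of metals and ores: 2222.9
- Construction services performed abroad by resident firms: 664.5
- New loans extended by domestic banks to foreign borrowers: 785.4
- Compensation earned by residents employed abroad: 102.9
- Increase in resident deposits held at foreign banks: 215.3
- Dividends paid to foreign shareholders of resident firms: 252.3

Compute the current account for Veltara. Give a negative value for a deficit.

Goods: 2222.9 - 1365.0 - 1330.8 - 2975.5 = -3448.4
Services: 664.5
Primary income: 665.2 + 679.1 - 643.2 + 162.6 - 252.3 + 102.9 - 247.0 = 467.3
Secondary income: -172.0
Current account = (-3448.4) + 664.5 + 467.3 + (-172.0) = -2488.6
(Excluded from the current account — financial account: purchases of foreign government bonds by domestic residents 1172.5, new loans extended by domestic banks to foreign borrowers 785.4, increase in resident deposits held at foreign banks 215.3; capital account: sale of embassy land to a foreign government 153.0.)

-2488.6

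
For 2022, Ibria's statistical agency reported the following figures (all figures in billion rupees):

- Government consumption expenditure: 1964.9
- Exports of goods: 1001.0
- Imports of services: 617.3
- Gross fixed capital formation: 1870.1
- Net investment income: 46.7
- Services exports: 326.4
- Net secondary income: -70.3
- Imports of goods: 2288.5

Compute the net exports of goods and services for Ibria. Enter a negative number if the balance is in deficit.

-1578.4

Goods balance = 1001.0 - 2288.5 = -1287.5
Services balance = 326.4 - 617.3 = -290.9
Trade balance (goods + services) = -1287.5 + (-290.9) = -1578.4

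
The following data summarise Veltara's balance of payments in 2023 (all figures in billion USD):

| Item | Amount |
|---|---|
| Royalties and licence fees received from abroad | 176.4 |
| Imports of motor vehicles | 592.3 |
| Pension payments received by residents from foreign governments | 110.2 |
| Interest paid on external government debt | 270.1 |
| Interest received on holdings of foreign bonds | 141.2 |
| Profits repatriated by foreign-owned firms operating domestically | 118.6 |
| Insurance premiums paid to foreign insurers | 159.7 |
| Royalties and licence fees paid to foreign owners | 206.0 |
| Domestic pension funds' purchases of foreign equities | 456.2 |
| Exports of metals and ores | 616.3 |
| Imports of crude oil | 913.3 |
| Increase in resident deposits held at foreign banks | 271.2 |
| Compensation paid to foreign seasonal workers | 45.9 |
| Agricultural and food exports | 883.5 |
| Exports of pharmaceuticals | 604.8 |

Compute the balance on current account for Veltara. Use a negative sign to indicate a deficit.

Goods: -592.3 - 913.3 + 616.3 + 604.8 + 883.5 = 599.0
Services: -159.7 + 176.4 - 206.0 = -189.3
Primary income: -270.1 + 141.2 - 118.6 - 45.9 = -293.4
Secondary income: 110.2
Current account = 599.0 + (-189.3) + (-293.4) + 110.2 = 226.5
(Excluded from the current account — financial account: domestic pension funds' purchases of foreign equities 456.2, increase in resident deposits held at foreign banks 271.2.)

226.5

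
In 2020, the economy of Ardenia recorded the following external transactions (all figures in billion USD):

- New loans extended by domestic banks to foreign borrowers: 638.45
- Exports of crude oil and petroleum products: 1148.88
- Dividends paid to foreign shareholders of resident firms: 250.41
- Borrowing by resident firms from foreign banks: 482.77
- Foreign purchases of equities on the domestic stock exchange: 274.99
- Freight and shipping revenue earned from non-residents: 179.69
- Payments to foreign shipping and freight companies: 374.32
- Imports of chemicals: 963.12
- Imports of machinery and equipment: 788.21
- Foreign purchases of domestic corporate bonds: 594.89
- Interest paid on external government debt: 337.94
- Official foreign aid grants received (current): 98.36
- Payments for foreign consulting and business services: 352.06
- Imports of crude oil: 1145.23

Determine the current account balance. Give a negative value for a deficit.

Goods: -963.12 - 788.21 - 1145.23 + 1148.88 = -1747.68
Services: 179.69 - 352.06 - 374.32 = -546.69
Primary income: -250.41 - 337.94 = -588.35
Secondary income: 98.36
Current account = (-1747.68) + (-546.69) + (-588.35) + 98.36 = -2784.36
(Excluded from the current account — financial account: new loans extended by domestic banks to foreign borrowers 638.45, borrowing by resident firms from foreign banks 482.77, foreign purchases of equities on the domestic stock exchange 274.99, foreign purchases of domestic corporate bonds 594.89.)

-2784.36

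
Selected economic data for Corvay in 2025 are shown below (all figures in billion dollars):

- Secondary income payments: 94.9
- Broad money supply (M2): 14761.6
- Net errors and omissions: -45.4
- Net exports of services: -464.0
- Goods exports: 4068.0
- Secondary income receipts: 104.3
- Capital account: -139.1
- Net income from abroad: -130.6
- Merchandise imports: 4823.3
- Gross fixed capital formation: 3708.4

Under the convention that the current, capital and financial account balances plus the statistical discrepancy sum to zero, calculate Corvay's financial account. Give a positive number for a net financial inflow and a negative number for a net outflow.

Goods balance = 4068.0 - 4823.3 = -755.3
Services balance = -464.0
Trade balance (goods + services) = -755.3 + (-464.0) = -1219.3
Net primary income = -130.6
Net secondary income = 104.3 - 94.9 = 9.4
Current account = -1219.3 + (-130.6) + 9.4 = -1340.5
Financial account = -(-1340.5 + (-139.1) + (-45.4)) = 1525.0

1525.0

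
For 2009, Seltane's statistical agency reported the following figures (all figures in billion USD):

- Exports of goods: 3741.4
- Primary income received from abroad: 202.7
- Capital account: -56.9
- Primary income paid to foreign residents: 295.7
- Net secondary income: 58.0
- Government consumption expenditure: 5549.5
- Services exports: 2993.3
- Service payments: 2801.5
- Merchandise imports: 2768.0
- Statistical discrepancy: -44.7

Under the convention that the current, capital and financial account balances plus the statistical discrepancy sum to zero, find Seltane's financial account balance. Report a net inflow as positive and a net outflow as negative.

-1028.6

Goods balance = 3741.4 - 2768.0 = 973.4
Services balance = 2993.3 - 2801.5 = 191.8
Trade balance (goods + services) = 973.4 + 191.8 = 1165.2
Net primary income = 202.7 - 295.7 = -93.0
Net secondary income = 58.0
Current account = 1165.2 + (-93.0) + 58.0 = 1130.2
Financial account = -(1130.2 + (-56.9) + (-44.7)) = -1028.6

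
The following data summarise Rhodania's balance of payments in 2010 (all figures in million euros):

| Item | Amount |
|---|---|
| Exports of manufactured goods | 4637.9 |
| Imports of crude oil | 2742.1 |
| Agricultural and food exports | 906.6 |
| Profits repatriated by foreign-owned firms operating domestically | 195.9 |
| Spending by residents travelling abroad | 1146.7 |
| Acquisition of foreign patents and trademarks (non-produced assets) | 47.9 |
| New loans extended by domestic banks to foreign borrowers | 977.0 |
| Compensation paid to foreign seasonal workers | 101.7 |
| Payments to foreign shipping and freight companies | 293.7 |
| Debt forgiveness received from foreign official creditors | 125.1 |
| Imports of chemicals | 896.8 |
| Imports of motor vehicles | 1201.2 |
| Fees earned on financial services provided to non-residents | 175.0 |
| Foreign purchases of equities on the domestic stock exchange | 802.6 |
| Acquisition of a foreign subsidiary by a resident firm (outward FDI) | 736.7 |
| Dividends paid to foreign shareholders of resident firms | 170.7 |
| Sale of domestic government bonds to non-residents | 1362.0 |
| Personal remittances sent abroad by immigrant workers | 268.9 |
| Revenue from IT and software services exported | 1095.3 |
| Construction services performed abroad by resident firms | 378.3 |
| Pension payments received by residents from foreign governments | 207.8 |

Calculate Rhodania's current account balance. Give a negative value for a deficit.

383.2

Goods: -896.8 + 4637.9 + 906.6 - 1201.2 - 2742.1 = 704.4
Services: -1146.7 + 175.0 - 293.7 + 378.3 + 1095.3 = 208.2
Primary income: -195.9 - 101.7 - 170.7 = -468.3
Secondary income: 207.8 - 268.9 = -61.1
Current account = 704.4 + 208.2 + (-468.3) + (-61.1) = 383.2
(Excluded from the current account — capital account: acquisition of foreign patents and trademarks (non-produced assets) 47.9, debt forgiveness received from foreign official creditors 125.1; financial account: new loans extended by domestic banks to foreign borrowers 977.0, foreign purchases of equities on the domestic stock exchange 802.6, acquisition of a foreign subsidiary by a resident firm (outward FDI) 736.7, sale of domestic government bonds to non-residents 1362.0.)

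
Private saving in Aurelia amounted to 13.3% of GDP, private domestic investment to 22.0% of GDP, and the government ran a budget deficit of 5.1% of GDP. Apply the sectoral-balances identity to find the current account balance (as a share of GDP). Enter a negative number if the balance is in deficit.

-13.8

By the sectoral-balances identity, CA = (S_private - I) + (T - G).
Private balance = 13.3 - 22.0 = -8.7
Government balance (T - G) = -5.1
CA = -8.7 + (-5.1) = -13.8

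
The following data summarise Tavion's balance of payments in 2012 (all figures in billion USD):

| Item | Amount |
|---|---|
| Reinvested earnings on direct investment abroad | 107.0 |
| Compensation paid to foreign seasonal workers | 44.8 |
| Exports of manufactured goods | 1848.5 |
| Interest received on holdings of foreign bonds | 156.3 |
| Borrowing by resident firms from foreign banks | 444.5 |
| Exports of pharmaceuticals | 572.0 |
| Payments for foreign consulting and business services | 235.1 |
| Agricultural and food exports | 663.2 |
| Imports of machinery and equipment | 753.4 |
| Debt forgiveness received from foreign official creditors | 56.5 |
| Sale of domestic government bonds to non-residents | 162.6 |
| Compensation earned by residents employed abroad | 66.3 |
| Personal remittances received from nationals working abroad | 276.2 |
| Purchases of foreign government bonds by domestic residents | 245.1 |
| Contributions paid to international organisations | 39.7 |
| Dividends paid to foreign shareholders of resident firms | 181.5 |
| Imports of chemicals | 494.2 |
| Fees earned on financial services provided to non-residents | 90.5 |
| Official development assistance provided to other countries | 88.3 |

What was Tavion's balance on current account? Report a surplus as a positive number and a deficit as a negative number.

1943.0

Goods: 663.2 - 753.4 + 1848.5 - 494.2 + 572.0 = 1836.1
Services: 90.5 - 235.1 = -144.6
Primary income: 156.3 + 66.3 + 107.0 - 181.5 - 44.8 = 103.3
Secondary income: 276.2 - 88.3 - 39.7 = 148.2
Current account = 1836.1 + (-144.6) + 103.3 + 148.2 = 1943.0
(Excluded from the current account — financial account: borrowing by resident firms from foreign banks 444.5, sale of domestic government bonds to non-residents 162.6, purchases of foreign government bonds by domestic residents 245.1; capital account: debt forgiveness received from foreign official creditors 56.5.)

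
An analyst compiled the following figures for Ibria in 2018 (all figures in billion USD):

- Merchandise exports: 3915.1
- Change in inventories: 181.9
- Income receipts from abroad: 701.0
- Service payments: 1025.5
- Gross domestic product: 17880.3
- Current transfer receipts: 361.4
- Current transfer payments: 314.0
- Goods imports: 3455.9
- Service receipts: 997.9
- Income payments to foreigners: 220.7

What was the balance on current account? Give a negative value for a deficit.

959.3

Goods balance = 3915.1 - 3455.9 = 459.2
Services balance = 997.9 - 1025.5 = -27.6
Trade balance (goods + services) = 459.2 + (-27.6) = 431.6
Net primary income = 701.0 - 220.7 = 480.3
Net secondary income = 361.4 - 314.0 = 47.4
Current account = 431.6 + 480.3 + 47.4 = 959.3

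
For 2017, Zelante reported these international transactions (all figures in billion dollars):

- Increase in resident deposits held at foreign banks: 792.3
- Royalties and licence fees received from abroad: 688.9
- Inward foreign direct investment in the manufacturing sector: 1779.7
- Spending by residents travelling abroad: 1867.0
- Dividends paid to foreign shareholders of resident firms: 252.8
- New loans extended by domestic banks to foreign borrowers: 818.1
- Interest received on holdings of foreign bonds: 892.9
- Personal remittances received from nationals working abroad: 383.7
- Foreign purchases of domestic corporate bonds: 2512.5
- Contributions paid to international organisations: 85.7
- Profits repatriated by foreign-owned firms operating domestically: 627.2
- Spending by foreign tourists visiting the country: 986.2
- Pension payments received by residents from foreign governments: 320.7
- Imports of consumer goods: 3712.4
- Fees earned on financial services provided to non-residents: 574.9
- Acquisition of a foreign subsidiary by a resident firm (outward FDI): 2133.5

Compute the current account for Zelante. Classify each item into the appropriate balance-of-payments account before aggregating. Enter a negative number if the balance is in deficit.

Goods: -3712.4
Services: 986.2 + 688.9 - 1867.0 + 574.9 = 383.0
Primary income: -627.2 + 892.9 - 252.8 = 12.9
Secondary income: 320.7 - 85.7 + 383.7 = 618.7
Current account = (-3712.4) + 383.0 + 12.9 + 618.7 = -2697.8
(Excluded from the current account — financial account: increase in resident deposits held at foreign banks 792.3, inward foreign direct investment in the manufacturing sector 1779.7, new loans extended by domestic banks to foreign borrowers 818.1, foreign purchases of domestic corporate bonds 2512.5, acquisition of a foreign subsidiary by a resident firm (outward FDI) 2133.5.)

-2697.8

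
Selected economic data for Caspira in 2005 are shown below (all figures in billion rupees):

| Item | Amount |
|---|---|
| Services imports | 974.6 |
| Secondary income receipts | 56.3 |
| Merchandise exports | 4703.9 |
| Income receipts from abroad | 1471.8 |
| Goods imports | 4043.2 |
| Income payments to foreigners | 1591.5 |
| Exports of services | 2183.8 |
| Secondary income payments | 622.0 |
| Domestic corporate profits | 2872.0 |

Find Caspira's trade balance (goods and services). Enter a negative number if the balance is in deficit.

Goods balance = 4703.9 - 4043.2 = 660.7
Services balance = 2183.8 - 974.6 = 1209.2
Trade balance (goods + services) = 660.7 + 1209.2 = 1869.9

1869.9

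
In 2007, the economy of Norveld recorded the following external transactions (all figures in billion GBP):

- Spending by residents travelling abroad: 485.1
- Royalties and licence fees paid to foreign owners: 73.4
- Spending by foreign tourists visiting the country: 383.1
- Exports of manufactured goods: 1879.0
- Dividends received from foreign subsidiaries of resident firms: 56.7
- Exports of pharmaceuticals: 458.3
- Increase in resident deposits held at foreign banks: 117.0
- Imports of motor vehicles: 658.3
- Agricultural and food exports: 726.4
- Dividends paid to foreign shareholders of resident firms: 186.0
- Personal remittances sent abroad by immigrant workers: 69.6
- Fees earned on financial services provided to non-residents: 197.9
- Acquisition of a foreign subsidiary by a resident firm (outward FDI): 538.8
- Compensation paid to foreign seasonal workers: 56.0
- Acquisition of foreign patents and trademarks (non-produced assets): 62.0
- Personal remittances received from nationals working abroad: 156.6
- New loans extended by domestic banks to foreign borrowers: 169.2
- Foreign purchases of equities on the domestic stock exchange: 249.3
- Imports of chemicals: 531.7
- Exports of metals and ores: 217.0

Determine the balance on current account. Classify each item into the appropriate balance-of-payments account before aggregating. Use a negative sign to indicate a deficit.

2014.9

Goods: 458.3 - 658.3 + 726.4 + 1879.0 - 531.7 + 217.0 = 2090.7
Services: 197.9 - 485.1 - 73.4 + 383.1 = 22.5
Primary income: -186.0 - 56.0 + 56.7 = -185.3
Secondary income: -69.6 + 156.6 = 87.0
Current account = 2090.7 + 22.5 + (-185.3) + 87.0 = 2014.9
(Excluded from the current account — financial account: increase in resident deposits held at foreign banks 117.0, acquisition of a foreign subsidiary by a resident firm (outward FDI) 538.8, new loans extended by domestic banks to foreign borrowers 169.2, foreign purchases of equities on the domestic stock exchange 249.3; capital account: acquisition of foreign patents and trademarks (non-produced assets) 62.0.)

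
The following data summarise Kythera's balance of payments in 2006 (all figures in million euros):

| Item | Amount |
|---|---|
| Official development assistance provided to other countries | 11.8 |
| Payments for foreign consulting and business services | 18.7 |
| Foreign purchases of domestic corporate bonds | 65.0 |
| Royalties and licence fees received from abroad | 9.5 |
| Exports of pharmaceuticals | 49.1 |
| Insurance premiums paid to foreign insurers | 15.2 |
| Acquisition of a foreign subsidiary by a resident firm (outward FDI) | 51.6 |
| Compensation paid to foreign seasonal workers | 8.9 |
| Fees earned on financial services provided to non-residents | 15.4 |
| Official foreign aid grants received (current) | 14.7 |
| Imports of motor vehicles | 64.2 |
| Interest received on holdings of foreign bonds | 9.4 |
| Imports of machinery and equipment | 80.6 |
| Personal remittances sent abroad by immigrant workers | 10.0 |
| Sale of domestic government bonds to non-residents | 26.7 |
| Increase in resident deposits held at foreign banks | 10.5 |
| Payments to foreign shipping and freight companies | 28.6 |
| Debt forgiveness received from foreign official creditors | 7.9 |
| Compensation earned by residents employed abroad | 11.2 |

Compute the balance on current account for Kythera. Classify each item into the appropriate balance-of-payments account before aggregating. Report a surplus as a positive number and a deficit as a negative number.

-128.7

Goods: 49.1 - 64.2 - 80.6 = -95.7
Services: -18.7 - 15.2 - 28.6 + 15.4 + 9.5 = -37.6
Primary income: -8.9 + 11.2 + 9.4 = 11.7
Secondary income: -11.8 - 10.0 + 14.7 = -7.1
Current account = (-95.7) + (-37.6) + 11.7 + (-7.1) = -128.7
(Excluded from the current account — financial account: foreign purchases of domestic corporate bonds 65.0, acquisition of a foreign subsidiary by a resident firm (outward FDI) 51.6, sale of domestic government bonds to non-residents 26.7, increase in resident deposits held at foreign banks 10.5; capital account: debt forgiveness received from foreign official creditors 7.9.)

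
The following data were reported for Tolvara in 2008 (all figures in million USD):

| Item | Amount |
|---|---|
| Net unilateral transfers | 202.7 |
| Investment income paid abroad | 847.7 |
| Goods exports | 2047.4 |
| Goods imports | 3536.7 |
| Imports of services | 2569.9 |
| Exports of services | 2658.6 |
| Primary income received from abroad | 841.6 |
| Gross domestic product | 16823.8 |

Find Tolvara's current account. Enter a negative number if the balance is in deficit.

Goods balance = 2047.4 - 3536.7 = -1489.3
Services balance = 2658.6 - 2569.9 = 88.7
Trade balance (goods + services) = -1489.3 + 88.7 = -1400.6
Net primary income = 841.6 - 847.7 = -6.1
Net secondary income = 202.7
Current account = -1400.6 + (-6.1) + 202.7 = -1204.0

-1204.0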